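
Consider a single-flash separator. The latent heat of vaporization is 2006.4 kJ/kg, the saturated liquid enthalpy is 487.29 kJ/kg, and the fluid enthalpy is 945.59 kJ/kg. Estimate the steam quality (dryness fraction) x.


x = (h - hf) / hfg
x = (945.59 - 487.29) / 2006.4
x = 0.22842


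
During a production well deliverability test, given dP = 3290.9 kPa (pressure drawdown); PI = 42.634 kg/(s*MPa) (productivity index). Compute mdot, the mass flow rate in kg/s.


mdot = PI * dP / 1000
mdot = 42.634 * 3290.9 / 1000
mdot = 140.30 kg/s


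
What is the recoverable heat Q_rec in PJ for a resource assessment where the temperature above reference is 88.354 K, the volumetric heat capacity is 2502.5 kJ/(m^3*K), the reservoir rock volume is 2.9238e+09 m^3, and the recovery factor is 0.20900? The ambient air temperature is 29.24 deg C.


Step 1: Q_s = Vr*rhoc*dT/1e12 = 2.9238e+09*2502.5*88.354/1e12 = 646.4694 PJ
Step 2: Q_rec = Q_s * RF = 646.4694 * 0.209 = 135.11 PJ
Q_rec = 135.11 PJ


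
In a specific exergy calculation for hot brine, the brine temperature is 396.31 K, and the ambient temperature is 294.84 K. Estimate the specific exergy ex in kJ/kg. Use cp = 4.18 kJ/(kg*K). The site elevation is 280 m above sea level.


ex = cp * ((T_b - T_0) - T_0 * ln(T_b/T_0))
ex = 4.18 * ((396.31 - 294.84) - 294.84 * ln(396.31/294.84))
ex = 59.636 kJ/kg


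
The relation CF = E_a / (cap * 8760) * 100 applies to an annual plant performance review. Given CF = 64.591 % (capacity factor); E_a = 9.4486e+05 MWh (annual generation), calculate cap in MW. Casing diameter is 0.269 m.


cap = E_a / (CF/100 * 8760)
cap = 9.4486e+05 / (64.591/100 * 8760)
cap = 166.99 MW


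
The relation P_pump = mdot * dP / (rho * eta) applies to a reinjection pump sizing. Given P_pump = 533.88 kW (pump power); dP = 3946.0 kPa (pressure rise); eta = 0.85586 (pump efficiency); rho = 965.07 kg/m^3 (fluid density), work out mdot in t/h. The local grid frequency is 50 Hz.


mdot = P_pump * rho * eta / dP
mdot = 533.88 * 965.07 * 0.85586 / 3946.0
mdot = 111.7502 kg/s
Convert: 111.7502 kg/s * 3.6 = 402.30 t/h
mdot = 402.30 t/h


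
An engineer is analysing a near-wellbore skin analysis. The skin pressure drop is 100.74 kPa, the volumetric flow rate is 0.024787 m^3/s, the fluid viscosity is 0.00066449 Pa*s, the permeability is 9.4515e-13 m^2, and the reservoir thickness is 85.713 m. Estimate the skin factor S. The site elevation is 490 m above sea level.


S = dP_s * 1000 * 2*pi*k*hr / (q*mu)
S = 100.74 * 1000 * 2*pi*9.4515e-13*85.713 / (0.024787*0.00066449)
S = 3.1133


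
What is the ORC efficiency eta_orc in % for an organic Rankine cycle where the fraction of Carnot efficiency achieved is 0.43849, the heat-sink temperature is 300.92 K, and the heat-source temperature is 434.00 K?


eta_orc = (1 - Tc/Th) * f * 100
eta_orc = (1 - 300.92/434.00) * 0.43849 * 100
eta_orc = 13.446 %


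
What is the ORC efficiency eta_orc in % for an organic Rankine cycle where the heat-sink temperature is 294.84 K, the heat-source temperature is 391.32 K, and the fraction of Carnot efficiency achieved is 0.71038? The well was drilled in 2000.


eta_orc = (1 - Tc/Th) * f * 100
eta_orc = (1 - 294.84/391.32) * 0.71038 * 100
eta_orc = 17.514 %


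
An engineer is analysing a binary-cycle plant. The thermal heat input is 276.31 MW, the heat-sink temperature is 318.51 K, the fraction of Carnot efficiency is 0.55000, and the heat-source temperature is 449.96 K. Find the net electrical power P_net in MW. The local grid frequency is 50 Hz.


Step 1: eta = (1 - Tc/Th)*f = (1 - 318.51/449.96)*0.55 = 0.1606754
Step 2: P_net = eta * Q_in = 0.1606754 * 276.31 = 44.396 MW
P_net = 44.396 MW


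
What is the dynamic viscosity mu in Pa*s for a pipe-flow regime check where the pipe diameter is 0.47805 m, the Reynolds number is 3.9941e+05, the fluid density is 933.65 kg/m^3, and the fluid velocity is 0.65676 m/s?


mu = rho * vel * D / Re
mu = 933.65 * 0.65676 * 0.47805 / 3.9941e+05
mu = 0.00073391 Pa*s


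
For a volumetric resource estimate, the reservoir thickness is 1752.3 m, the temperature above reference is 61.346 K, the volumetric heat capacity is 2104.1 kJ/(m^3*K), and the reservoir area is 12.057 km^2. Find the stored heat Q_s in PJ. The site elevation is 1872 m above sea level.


Step 1: Vr = A*1e6*hr = 12.057*1e6*1752.3 = 2.112748e+10 m^3
Step 2: Q_s = Vr*rhoc*dT/1e12 = 2.112748e+10*2104.1*61.346/1e12 = 2727.1 PJ
Q_s = 2727.1 PJ


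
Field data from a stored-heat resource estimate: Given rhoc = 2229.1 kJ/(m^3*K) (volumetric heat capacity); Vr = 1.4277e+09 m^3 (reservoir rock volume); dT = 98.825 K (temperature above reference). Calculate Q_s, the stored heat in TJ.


Q_s = Vr * rhoc * dT / 1e12
Q_s = 1.4277e+09 * 2229.1 * 98.825 / 1e12
Q_s = 314.5092 PJ
Convert: 314.5092 PJ * 1000.0 = 3.1451e+05 TJ
Q_s = 3.1451e+05 TJ


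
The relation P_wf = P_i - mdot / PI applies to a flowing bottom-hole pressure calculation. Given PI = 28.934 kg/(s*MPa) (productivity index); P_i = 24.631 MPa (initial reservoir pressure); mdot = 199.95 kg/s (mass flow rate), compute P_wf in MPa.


P_wf = P_i - mdot / PI
P_wf = 24.631 - 199.95 / 28.934
P_wf = 17.720 MPa


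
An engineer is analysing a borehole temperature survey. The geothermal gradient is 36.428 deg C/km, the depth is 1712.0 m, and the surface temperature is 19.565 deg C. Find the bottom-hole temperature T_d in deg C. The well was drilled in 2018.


T_d = T_surf + grad * d / 1000
T_d = 19.565 + 36.428 * 1712.0 / 1000
T_d = 81.930 deg C


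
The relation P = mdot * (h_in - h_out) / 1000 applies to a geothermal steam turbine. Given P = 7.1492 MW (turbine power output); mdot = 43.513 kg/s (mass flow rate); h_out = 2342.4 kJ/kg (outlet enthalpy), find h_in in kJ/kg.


h_in = h_out + P * 1000 / mdot
h_in = 2342.4 + 7.1492 * 1000 / 43.513
h_in = 2506.7 kJ/kg


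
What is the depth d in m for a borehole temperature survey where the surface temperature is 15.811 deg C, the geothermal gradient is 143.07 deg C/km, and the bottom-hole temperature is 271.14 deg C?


d = (T_d - T_surf) / grad * 1000
d = (271.14 - 15.811) / 143.07 * 1000
d = 1784.6 m


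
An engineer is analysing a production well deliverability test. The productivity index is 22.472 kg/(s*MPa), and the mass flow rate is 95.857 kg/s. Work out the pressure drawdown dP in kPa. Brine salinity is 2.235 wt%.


dP = mdot * 1000 / PI
dP = 95.857 * 1000 / 22.472
dP = 4265.6 kPa


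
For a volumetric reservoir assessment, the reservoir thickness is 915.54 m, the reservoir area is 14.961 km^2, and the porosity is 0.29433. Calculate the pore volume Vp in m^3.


Vp = A * 1e6 * hr * phi
Vp = 14.961 * 1e6 * 915.54 * 0.29433
Vp = 4.0316e+09 m^3


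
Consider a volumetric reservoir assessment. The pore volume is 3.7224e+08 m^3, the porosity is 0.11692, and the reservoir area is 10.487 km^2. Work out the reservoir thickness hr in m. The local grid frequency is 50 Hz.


hr = Vp / (A * 1e6 * phi)
hr = 3.7224e+08 / (10.487 * 1e6 * 0.11692)
hr = 303.59 m


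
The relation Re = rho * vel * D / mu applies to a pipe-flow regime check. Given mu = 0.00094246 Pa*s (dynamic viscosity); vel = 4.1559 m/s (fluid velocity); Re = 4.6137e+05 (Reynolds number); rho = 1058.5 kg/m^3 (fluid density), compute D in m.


D = Re * mu / (rho * vel)
D = 4.6137e+05 * 0.00094246 / (1058.5 * 4.1559)
D = 0.098845 m


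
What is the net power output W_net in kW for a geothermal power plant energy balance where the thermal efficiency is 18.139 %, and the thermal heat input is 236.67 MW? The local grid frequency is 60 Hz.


W_net = eta / 100 * Q_in
W_net = 18.139 / 100 * 236.67
W_net = 42.92957 MW
Convert: 42.92957 MW * 1000.0 = 42930 kW
W_net = 42930 kW


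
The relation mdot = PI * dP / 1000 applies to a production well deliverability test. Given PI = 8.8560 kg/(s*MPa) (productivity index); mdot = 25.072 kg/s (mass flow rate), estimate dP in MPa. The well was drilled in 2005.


dP = mdot * 1000 / PI
dP = 25.072 * 1000 / 8.8560
dP = 2831.075 kPa
Convert: 2831.075 kPa * 0.001 = 2.8311 MPa
dP = 2.8311 MPa


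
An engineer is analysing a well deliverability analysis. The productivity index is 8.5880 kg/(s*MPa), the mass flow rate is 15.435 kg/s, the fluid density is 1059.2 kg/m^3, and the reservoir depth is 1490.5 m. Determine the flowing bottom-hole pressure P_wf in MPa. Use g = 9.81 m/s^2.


Step 1: P_i = rho*g*h/1e6 = 1059.2*9.81*1490.5/1e6 = 15.48742 MPa
Step 2: P_wf = P_i - mdot/PI = 15.48742 - 15.435/8.588 = 13.690 MPa
P_wf = 13.690 MPa


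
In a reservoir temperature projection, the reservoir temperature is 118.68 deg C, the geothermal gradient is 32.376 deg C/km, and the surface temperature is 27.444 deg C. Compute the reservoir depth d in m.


d = (T_res - T_surf) / grad * 1000
d = (118.68 - 27.444) / 32.376 * 1000
d = 2818.0 m


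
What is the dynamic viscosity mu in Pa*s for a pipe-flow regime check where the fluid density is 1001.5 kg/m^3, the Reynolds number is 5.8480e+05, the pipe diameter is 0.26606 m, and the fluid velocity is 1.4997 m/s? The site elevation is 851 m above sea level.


mu = rho * vel * D / Re
mu = 1001.5 * 1.4997 * 0.26606 / 5.8480e+05
mu = 0.00068333 Pa*s


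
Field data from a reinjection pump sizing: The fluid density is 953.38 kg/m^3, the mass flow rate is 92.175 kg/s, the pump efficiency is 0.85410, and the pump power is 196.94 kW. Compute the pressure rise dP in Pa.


dP = P_pump * rho * eta / mdot
dP = 196.94 * 953.38 * 0.85410 / 92.175
dP = 1739.785 kPa
Convert: 1739.785 kPa * 1000.0 = 1.7398e+06 Pa
dP = 1.7398e+06 Pa


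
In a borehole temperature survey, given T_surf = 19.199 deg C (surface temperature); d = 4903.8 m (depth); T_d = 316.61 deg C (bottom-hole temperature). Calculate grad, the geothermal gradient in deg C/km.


grad = (T_d - T_surf) / d * 1000
grad = (316.61 - 19.199) / 4903.8 * 1000
grad = 60.649 deg C/km


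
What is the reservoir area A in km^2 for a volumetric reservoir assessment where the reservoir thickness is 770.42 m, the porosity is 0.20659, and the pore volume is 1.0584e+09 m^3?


A = Vp / (1e6 * hr * phi)
A = 1.0584e+09 / (1e6 * 770.42 * 0.20659)
A = 6.6499 km^2


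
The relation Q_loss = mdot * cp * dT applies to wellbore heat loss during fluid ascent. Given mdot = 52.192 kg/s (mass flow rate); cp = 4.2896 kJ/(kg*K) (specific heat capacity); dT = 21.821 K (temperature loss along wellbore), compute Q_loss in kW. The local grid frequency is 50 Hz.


Q_loss = mdot * cp * dT
Q_loss = 52.192 * 4.2896 * 21.821
Q_loss = 4885.3 kW


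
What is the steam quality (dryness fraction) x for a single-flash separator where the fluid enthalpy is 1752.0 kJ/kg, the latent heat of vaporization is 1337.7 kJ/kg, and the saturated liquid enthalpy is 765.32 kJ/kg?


x = (h - hf) / hfg
x = (1752.0 - 765.32) / 1337.7
x = 0.73759


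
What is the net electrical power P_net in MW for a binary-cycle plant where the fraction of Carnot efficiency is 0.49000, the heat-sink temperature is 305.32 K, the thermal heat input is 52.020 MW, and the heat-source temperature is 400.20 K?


Step 1: eta = (1 - Tc/Th)*f = (1 - 305.32/400.2)*0.49 = 0.1161699
Step 2: P_net = eta * Q_in = 0.1161699 * 52.02 = 6.0432 MW
P_net = 6.0432 MW


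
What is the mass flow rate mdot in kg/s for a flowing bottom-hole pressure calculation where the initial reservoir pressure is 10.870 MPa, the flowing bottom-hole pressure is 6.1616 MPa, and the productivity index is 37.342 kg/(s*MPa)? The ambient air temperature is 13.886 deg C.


mdot = (P_i - P_wf) * PI
mdot = (10.870 - 6.1616) * 37.342
mdot = 175.82 kg/s


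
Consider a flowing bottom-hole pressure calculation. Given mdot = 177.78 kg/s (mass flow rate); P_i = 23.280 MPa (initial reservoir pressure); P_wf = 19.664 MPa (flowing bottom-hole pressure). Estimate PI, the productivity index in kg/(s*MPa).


PI = mdot / (P_i - P_wf)
PI = 177.78 / (23.280 - 19.664)
PI = 49.165 kg/(s*MPa)


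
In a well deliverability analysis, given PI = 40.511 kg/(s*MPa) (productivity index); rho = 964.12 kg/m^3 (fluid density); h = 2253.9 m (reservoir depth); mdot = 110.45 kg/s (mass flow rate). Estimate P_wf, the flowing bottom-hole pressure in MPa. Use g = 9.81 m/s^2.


Step 1: P_i = rho*g*h/1e6 = 964.12*9.81*2253.9/1e6 = 21.31742 MPa
Step 2: P_wf = P_i - mdot/PI = 21.31742 - 110.45/40.511 = 18.591 MPa
P_wf = 18.591 MPa


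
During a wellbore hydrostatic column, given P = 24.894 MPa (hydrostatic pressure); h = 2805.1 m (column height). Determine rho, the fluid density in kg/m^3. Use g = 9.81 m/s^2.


rho = P * 1e6 / (g * h)
rho = 24.894 * 1e6 / (9.81 * 2805.1)
rho = 904.64 kg/m^3


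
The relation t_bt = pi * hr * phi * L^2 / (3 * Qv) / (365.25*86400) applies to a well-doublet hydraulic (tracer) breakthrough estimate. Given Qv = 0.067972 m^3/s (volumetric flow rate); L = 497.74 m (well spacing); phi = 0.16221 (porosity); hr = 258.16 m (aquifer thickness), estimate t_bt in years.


t_bt = pi * hr * phi * L^2 / (3 * Qv) / (365.25*86400)
t_bt = pi * 258.16 * 0.16221 * 497.74^2 / (3 * 0.067972) / (365.25*86400)
t_bt = 5.0648 years


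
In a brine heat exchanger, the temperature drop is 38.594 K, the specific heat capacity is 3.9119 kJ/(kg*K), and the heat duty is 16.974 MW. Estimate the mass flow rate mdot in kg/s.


mdot = Q * 1000 / (cp * dT)
mdot = 16.974 * 1000 / (3.9119 * 38.594)
mdot = 112.43 kg/s


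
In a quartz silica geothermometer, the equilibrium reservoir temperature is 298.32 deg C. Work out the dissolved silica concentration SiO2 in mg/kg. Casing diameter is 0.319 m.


SiO2 = 10^(5.19 - 1309/(T_eq + 273.15))
SiO2 = 10^(5.19 - 1309/(298.32 + 273.15))
SiO2 = 793.26 mg/kg


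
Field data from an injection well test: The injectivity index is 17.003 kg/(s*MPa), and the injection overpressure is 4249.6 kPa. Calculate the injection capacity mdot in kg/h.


mdot = II * dP / 1000
mdot = 17.003 * 4249.6 / 1000
mdot = 72.25595 kg/s
Convert: 72.25595 kg/s * 3600.0 = 2.6012e+05 kg/h
mdot = 2.6012e+05 kg/h


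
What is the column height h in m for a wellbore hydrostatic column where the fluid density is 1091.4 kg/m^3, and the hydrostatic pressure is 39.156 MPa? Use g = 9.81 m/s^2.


h = P * 1e6 / (g * rho)
h = 39.156 * 1e6 / (9.81 * 1091.4)
h = 3657.2 m


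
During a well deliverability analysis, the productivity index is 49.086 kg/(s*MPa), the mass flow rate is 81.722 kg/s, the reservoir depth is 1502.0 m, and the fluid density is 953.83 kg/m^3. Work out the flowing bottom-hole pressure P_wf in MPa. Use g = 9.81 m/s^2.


Step 1: P_i = rho*g*h/1e6 = 953.83*9.81*1502.0/1e6 = 14.05432 MPa
Step 2: P_wf = P_i - mdot/PI = 14.05432 - 81.722/49.086 = 12.389 MPa
P_wf = 12.389 MPa


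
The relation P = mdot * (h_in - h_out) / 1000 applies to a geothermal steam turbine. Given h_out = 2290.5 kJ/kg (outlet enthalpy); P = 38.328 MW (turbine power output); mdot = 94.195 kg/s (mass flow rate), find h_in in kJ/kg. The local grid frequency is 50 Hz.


h_in = h_out + P * 1000 / mdot
h_in = 2290.5 + 38.328 * 1000 / 94.195
h_in = 2697.4 kJ/kg


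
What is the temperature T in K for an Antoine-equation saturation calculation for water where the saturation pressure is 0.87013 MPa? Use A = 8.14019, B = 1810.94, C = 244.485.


T = B / (A - log10(P_sat * 760 / 0.101325)) - C
T = 1810.94 / (8.14019 - log10(0.87013 * 760 / 0.101325)) - 244.485
T = 174.1802 deg C
Convert to K: 174.1802 + 273.15 = 447.33 K
T = 447.33 K


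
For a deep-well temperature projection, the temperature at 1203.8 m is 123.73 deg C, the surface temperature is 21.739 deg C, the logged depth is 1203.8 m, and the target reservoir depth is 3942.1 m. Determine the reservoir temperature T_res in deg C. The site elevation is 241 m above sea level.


Step 1: grad = (T_d1 - T_surf)/d1 * 1000 = (123.73 - 21.739)/1203.8 * 1000 = 84.72421 deg C/km
Step 2: T_res = T_surf + grad*d2/1000 = 21.739 + 84.72421*3942.1/1000 = 355.73 deg C
T_res = 355.73 deg C


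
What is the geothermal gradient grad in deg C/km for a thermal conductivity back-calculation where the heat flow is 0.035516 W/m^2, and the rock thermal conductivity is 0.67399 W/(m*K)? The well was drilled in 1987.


grad = q / k * 1000
grad = 0.035516 / 0.67399 * 1000
grad = 52.695 deg C/km


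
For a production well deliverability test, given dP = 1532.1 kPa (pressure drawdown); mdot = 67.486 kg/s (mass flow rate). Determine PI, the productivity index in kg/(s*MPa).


PI = mdot * 1000 / dP
PI = 67.486 * 1000 / 1532.1
PI = 44.048 kg/(s*MPa)


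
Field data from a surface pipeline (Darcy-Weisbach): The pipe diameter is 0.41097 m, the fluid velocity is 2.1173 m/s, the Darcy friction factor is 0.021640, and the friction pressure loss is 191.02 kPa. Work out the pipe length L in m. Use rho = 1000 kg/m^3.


L = dP*1000*D / (f*rho*vel^2/2)
L = 191.02*1000*0.41097 / (0.021640*1000*2.1173^2/2)
L = 1618.4 m


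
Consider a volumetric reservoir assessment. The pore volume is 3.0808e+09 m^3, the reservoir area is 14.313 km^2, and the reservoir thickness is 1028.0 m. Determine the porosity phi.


phi = Vp / (A * 1e6 * hr)
phi = 3.0808e+09 / (14.313 * 1e6 * 1028.0)
phi = 0.20938


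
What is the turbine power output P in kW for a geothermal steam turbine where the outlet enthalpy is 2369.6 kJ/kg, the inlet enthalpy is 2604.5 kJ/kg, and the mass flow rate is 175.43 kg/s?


P = mdot * (h_in - h_out) / 1000
P = 175.43 * (2604.5 - 2369.6) / 1000
P = 41.20851 MW
Convert: 41.20851 MW * 1000.0 = 41209 kW
P = 41209 kW


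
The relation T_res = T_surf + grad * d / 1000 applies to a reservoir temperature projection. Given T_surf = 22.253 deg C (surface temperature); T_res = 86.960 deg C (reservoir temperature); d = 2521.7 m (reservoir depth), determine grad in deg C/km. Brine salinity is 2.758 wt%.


grad = (T_res - T_surf) / d * 1000
grad = (86.960 - 22.253) / 2521.7 * 1000
grad = 25.660 deg C/km


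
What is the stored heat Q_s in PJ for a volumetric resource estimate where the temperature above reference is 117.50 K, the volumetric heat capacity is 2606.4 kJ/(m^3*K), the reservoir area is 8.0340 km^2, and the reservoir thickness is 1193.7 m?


Step 1: Vr = A*1e6*hr = 8.034*1e6*1193.7 = 9.590186e+09 m^3
Step 2: Q_s = Vr*rhoc*dT/1e12 = 9.590186e+09*2606.4*117.5/1e12 = 2937.0 PJ
Q_s = 2937.0 PJ


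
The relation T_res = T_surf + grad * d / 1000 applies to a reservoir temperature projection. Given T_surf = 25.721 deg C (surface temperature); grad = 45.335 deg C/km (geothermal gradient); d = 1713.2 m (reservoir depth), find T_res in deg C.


T_res = T_surf + grad * d / 1000
T_res = 25.721 + 45.335 * 1713.2 / 1000
T_res = 103.39 deg C


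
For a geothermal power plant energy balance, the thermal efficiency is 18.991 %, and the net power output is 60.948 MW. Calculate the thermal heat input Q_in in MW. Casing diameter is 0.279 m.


Q_in = W_net / (eta / 100)
Q_in = 60.948 / (18.991 / 100)
Q_in = 320.93 MW


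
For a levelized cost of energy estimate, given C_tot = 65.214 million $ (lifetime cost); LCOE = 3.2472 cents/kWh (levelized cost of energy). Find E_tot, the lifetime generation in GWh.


E_tot = C_tot / LCOE * 100
E_tot = 65.214 / 3.2472 * 100
E_tot = 2008.3 GWh


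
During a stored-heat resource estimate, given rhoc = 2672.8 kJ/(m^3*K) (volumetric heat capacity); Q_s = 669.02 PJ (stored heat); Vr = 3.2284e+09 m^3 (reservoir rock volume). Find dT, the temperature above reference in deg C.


dT = Q_s * 1e12 / (Vr * rhoc)
dT = 669.02 * 1e12 / (3.2284e+09 * 2672.8)
dT = 77.53277 K
Convert (temperature difference, 1 K = 1 deg C): 77.53277 K = 77.53277 deg C
dT = 77.533 deg C


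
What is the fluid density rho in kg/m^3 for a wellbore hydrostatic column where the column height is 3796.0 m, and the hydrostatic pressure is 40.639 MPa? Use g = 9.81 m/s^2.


rho = P * 1e6 / (g * h)
rho = 40.639 * 1e6 / (9.81 * 3796.0)
rho = 1091.3 kg/m^3


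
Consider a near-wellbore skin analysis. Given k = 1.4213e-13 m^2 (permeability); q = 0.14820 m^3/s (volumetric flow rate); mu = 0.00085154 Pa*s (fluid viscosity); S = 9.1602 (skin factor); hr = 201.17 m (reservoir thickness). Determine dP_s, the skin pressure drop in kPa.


dP_s = S * q * mu / (2*pi*k*hr) / 1000
dP_s = 9.1602 * 0.14820 * 0.00085154 / (2*pi*1.4213e-13*201.17) / 1000
dP_s = 6434.7 kPa


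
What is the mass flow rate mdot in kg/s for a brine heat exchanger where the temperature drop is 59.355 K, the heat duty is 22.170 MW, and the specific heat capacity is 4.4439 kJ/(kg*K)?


mdot = Q * 1000 / (cp * dT)
mdot = 22.170 * 1000 / (4.4439 * 59.355)
mdot = 84.051 kg/s


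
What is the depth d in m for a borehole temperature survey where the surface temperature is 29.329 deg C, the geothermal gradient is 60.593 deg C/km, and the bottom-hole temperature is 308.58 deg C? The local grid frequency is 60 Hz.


d = (T_d - T_surf) / grad * 1000
d = (308.58 - 29.329) / 60.593 * 1000
d = 4608.6 m


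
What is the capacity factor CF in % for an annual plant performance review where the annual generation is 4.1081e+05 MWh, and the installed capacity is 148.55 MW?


CF = E_a / (cap * 8760) * 100
CF = 4.1081e+05 / (148.55 * 8760) * 100
CF = 31.569 %


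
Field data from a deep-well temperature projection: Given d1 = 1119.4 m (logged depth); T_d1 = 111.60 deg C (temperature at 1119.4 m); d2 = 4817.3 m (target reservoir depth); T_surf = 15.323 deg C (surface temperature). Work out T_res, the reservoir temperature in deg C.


Step 1: grad = (T_d1 - T_surf)/d1 * 1000 = (111.6 - 15.323)/1119.4 * 1000 = 86.00768 deg C/km
Step 2: T_res = T_surf + grad*d2/1000 = 15.323 + 86.00768*4817.3/1000 = 429.65 deg C
T_res = 429.65 deg C


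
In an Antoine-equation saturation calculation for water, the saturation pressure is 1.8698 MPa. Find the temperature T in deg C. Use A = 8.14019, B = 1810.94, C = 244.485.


T = B / (A - log10(P_sat * 760 / 0.101325)) - C
T = 1810.94 / (8.14019 - log10(1.8698 * 760 / 0.101325)) - 244.485
T = 209.01 deg C


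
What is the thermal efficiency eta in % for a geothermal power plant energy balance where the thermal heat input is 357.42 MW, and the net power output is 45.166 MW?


eta = W_net / Q_in * 100
eta = 45.166 / 357.42 * 100
eta = 12.637 %


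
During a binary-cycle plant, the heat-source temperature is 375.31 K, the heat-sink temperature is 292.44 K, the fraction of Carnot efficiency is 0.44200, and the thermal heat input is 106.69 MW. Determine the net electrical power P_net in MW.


Step 1: eta = (1 - Tc/Th)*f = (1 - 292.44/375.31)*0.442 = 0.09759543
Step 2: P_net = eta * Q_in = 0.09759543 * 106.69 = 10.412 MW
P_net = 10.412 MW


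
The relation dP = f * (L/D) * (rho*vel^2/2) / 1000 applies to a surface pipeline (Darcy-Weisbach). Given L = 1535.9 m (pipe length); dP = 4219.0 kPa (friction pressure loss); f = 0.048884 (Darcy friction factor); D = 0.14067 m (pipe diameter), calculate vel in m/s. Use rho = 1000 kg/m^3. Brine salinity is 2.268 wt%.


vel = sqrt(dP*1000*2*D / (f*L*rho))
vel = sqrt(4219.0*1000*2*0.14067 / (0.048884*1535.9*1000))
vel = 3.9761 m/s


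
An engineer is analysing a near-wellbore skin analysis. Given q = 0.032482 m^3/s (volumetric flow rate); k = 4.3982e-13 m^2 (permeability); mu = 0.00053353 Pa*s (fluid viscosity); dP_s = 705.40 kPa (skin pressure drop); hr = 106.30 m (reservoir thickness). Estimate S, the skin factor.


S = dP_s * 1000 * 2*pi*k*hr / (q*mu)
S = 705.40 * 1000 * 2*pi*4.3982e-13*106.30 / (0.032482*0.00053353)
S = 11.957


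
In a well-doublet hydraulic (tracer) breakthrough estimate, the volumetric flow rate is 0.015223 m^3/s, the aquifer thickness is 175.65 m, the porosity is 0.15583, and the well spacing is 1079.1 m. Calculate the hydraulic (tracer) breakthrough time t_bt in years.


t_bt = pi * hr * phi * L^2 / (3 * Qv) / (365.25*86400)
t_bt = pi * 175.65 * 0.15583 * 1079.1^2 / (3 * 0.015223) / (365.25*86400)
t_bt = 69.478 years


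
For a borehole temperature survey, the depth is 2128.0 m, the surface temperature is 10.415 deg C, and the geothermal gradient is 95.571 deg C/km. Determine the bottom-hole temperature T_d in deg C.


T_d = T_surf + grad * d / 1000
T_d = 10.415 + 95.571 * 2128.0 / 1000
T_d = 213.79 deg C


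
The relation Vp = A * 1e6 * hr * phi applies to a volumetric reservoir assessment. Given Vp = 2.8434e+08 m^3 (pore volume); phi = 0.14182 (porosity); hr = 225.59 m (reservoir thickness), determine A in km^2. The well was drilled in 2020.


A = Vp / (1e6 * hr * phi)
A = 2.8434e+08 / (1e6 * 225.59 * 0.14182)
A = 8.8875 km^2


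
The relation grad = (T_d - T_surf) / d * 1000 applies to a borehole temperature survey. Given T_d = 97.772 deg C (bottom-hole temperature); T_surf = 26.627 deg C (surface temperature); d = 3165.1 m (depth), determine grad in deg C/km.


grad = (T_d - T_surf) / d * 1000
grad = (97.772 - 26.627) / 3165.1 * 1000
grad = 22.478 deg C/km


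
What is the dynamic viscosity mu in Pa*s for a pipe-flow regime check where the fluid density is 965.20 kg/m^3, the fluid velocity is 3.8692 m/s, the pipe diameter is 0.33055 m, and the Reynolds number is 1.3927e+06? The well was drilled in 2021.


mu = rho * vel * D / Re
mu = 965.20 * 3.8692 * 0.33055 / 1.3927e+06
mu = 0.00088638 Pa*s


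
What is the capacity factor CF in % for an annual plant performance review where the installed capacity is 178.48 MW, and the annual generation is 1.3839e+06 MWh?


CF = E_a / (cap * 8760) * 100
CF = 1.3839e+06 / (178.48 * 8760) * 100
CF = 88.514 %


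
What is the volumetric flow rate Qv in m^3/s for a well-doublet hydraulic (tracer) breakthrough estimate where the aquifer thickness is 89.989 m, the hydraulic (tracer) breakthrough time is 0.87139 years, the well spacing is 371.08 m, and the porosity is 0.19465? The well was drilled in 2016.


Qv = pi*hr*phi*L^2 / (3*t_bt*365.25*86400)
Qv = pi*89.989*0.19465*371.08^2 / (3*0.87139*365.25*86400)
Qv = 0.091853 m^3/s


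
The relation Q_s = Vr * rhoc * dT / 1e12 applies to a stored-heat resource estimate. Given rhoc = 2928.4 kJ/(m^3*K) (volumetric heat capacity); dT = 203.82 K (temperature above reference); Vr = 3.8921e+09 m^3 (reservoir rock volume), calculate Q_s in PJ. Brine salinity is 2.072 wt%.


Q_s = Vr * rhoc * dT / 1e12
Q_s = 3.8921e+09 * 2928.4 * 203.82 / 1e12
Q_s = 2323.1 PJ


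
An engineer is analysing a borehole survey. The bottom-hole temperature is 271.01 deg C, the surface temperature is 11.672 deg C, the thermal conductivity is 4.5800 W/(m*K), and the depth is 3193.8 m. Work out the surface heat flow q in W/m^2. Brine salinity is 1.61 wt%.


Step 1: grad = (T_d - T_surf)/d * 1000 = (271.01 - 11.672)/3193.8 * 1000 = 81.20045 deg C/km
Step 2: q = k * grad / 1000 = 4.58 * 81.20045 / 1000 = 0.37190 W/m^2
q = 0.37190 W/m^2


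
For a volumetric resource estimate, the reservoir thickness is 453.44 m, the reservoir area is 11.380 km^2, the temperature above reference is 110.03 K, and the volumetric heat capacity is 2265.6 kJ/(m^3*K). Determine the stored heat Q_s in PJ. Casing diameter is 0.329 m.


Step 1: Vr = A*1e6*hr = 11.38*1e6*453.44 = 5.160147e+09 m^3
Step 2: Q_s = Vr*rhoc*dT/1e12 = 5.160147e+09*2265.6*110.03/1e12 = 1286.3 PJ
Q_s = 1286.3 PJ


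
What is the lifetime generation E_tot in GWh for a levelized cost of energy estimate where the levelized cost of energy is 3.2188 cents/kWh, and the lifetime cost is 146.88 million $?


E_tot = C_tot / LCOE * 100
E_tot = 146.88 / 3.2188 * 100
E_tot = 4563.2 GWh


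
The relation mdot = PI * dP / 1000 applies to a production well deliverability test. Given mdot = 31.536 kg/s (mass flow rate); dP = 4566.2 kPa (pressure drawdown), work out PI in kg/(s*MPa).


PI = mdot * 1000 / dP
PI = 31.536 * 1000 / 4566.2
PI = 6.9064 kg/(s*MPa)


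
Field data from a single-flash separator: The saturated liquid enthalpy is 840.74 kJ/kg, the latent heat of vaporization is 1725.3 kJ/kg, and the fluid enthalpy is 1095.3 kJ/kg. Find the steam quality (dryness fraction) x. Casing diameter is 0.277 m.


x = (h - hf) / hfg
x = (1095.3 - 840.74) / 1725.3
x = 0.14755


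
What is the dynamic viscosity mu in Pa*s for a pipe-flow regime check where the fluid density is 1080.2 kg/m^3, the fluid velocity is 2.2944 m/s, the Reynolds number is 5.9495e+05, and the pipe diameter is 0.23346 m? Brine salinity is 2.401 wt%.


mu = rho * vel * D / Re
mu = 1080.2 * 2.2944 * 0.23346 / 5.9495e+05
mu = 0.00097254 Pa*s


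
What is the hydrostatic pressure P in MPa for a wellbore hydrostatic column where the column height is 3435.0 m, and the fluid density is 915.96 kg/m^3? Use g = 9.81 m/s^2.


P = rho * g * h / 1e6
P = 915.96 * 9.81 * 3435.0 / 1e6
P = 30.865 MPa


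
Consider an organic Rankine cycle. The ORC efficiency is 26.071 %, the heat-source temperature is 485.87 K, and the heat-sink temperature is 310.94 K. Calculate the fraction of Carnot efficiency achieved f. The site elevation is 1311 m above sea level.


f = (eta_orc/100) / (1 - Tc/Th)
f = (26.071/100) / (1 - 310.94/485.87)
f = 0.72412


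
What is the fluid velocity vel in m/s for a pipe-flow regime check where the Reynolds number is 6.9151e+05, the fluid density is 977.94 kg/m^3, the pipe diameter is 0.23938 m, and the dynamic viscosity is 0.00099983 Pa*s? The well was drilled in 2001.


vel = Re * mu / (rho * D)
vel = 6.9151e+05 * 0.00099983 / (977.94 * 0.23938)
vel = 2.9534 m/s


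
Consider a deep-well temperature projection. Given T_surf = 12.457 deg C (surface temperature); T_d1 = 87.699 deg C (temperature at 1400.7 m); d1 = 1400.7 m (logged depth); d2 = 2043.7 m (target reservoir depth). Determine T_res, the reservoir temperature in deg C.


Step 1: grad = (T_d1 - T_surf)/d1 * 1000 = (87.699 - 12.457)/1400.7 * 1000 = 53.71743 deg C/km
Step 2: T_res = T_surf + grad*d2/1000 = 12.457 + 53.71743*2043.7/1000 = 122.24 deg C
T_res = 122.24 deg C


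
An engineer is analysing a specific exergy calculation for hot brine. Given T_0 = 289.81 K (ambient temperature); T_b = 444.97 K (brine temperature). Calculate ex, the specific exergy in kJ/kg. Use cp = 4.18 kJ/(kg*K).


ex = cp * ((T_b - T_0) - T_0 * ln(T_b/T_0))
ex = 4.18 * ((444.97 - 289.81) - 289.81 * ln(444.97/289.81))
ex = 129.14 kJ/kg


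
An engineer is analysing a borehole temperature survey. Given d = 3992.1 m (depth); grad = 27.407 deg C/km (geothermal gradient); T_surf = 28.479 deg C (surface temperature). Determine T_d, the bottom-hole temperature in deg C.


T_d = T_surf + grad * d / 1000
T_d = 28.479 + 27.407 * 3992.1 / 1000
T_d = 137.89 deg C


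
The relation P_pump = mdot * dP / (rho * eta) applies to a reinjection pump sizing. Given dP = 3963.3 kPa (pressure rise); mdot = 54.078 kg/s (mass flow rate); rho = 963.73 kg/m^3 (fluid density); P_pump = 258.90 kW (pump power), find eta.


eta = mdot * dP / (rho * P_pump)
eta = 54.078 * 3963.3 / (963.73 * 258.90)
eta = 0.85899


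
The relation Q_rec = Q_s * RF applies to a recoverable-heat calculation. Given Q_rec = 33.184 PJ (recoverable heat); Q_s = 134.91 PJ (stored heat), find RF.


RF = Q_rec / Q_s
RF = 33.184 / 134.91
RF = 0.24597


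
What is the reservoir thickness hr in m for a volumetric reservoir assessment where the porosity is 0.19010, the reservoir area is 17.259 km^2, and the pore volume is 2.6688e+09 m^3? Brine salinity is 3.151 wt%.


hr = Vp / (A * 1e6 * phi)
hr = 2.6688e+09 / (17.259 * 1e6 * 0.19010)
hr = 813.43 m


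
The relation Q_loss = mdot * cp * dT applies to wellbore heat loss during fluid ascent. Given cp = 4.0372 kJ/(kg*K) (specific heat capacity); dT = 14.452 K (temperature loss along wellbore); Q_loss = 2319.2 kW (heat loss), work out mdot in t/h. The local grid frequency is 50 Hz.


mdot = Q_loss / (cp * dT)
mdot = 2319.2 / (4.0372 * 14.452)
mdot = 39.74935 kg/s
Convert: 39.74935 kg/s * 3.6 = 143.10 t/h
mdot = 143.10 t/h


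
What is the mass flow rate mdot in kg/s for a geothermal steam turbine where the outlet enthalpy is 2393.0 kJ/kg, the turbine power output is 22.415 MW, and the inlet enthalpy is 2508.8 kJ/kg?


mdot = P * 1000 / (h_in - h_out)
mdot = 22.415 * 1000 / (2508.8 - 2393.0)
mdot = 193.57 kg/s


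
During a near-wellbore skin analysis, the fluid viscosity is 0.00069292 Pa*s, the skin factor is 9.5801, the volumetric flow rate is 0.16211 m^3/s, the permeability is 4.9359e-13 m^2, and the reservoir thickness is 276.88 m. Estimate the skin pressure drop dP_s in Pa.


dP_s = S * q * mu / (2*pi*k*hr) / 1000
dP_s = 9.5801 * 0.16211 * 0.00069292 / (2*pi*4.9359e-13*276.88) / 1000
dP_s = 1253.214 kPa
Convert: 1253.214 kPa * 1000.0 = 1.2532e+06 Pa
dP_s = 1.2532e+06 Pa


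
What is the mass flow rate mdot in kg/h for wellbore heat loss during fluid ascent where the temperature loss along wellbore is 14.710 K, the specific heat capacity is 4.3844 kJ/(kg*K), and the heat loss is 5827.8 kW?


mdot = Q_loss / (cp * dT)
mdot = 5827.8 / (4.3844 * 14.710)
mdot = 90.36116 kg/s
Convert: 90.36116 kg/s * 3600.0 = 3.2530e+05 kg/h
mdot = 3.2530e+05 kg/h


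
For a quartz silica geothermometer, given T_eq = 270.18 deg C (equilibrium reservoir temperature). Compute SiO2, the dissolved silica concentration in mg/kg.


SiO2 = 10^(5.19 - 1309/(T_eq + 273.15))
SiO2 = 10^(5.19 - 1309/(270.18 + 273.15))
SiO2 = 603.65 mg/kg


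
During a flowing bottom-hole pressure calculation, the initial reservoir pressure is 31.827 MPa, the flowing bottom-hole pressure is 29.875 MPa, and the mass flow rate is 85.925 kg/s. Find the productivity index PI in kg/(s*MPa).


PI = mdot / (P_i - P_wf)
PI = 85.925 / (31.827 - 29.875)
PI = 44.019 kg/(s*MPa)


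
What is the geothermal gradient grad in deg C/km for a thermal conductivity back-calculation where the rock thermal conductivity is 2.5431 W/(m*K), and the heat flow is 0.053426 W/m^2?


grad = q / k * 1000
grad = 0.053426 / 2.5431 * 1000
grad = 21.008 deg C/km


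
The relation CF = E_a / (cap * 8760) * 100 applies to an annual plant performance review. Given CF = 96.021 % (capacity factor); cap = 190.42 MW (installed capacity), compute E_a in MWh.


E_a = CF / 100 * cap * 8760
E_a = 96.021 / 100 * 190.42 * 8760
E_a = 1.6017e+06 MWh


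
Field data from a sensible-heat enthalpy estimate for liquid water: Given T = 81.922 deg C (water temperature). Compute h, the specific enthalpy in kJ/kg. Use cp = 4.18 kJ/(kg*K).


h = cp * T
h = 4.18 * 81.922
h = 342.43 kJ/kg


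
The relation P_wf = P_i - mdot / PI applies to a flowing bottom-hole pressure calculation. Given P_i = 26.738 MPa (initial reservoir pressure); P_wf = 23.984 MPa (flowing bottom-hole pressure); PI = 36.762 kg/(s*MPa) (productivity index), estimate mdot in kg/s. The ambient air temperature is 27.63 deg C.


mdot = (P_i - P_wf) * PI
mdot = (26.738 - 23.984) * 36.762
mdot = 101.24 kg/s


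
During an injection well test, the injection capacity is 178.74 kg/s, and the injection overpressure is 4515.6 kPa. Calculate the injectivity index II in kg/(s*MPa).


II = mdot * 1000 / dP
II = 178.74 * 1000 / 4515.6
II = 39.583 kg/(s*MPa)


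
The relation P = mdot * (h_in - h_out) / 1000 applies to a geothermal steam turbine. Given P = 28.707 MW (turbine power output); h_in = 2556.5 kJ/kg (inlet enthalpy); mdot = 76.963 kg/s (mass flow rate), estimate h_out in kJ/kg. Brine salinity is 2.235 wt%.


h_out = h_in - P * 1000 / mdot
h_out = 2556.5 - 28.707 * 1000 / 76.963
h_out = 2183.5 kJ/kg


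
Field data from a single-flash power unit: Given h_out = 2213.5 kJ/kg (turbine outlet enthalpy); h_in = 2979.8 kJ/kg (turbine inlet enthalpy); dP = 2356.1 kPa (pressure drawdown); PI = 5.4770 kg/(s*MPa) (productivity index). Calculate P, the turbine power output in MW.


Step 1: mdot = PI * dP / 1000 = 5.477 * 2356.1 / 1000 = 12.90436 kg/s
Step 2: P = mdot*(h_in - h_out)/1000 = 12.90436*(2979.8 - 2213.5)/1000 = 9.8886 MW
P = 9.8886 MW


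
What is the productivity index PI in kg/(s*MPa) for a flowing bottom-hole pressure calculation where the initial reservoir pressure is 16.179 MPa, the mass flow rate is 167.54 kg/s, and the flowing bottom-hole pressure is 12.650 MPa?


PI = mdot / (P_i - P_wf)
PI = 167.54 / (16.179 - 12.650)
PI = 47.475 kg/(s*MPa)


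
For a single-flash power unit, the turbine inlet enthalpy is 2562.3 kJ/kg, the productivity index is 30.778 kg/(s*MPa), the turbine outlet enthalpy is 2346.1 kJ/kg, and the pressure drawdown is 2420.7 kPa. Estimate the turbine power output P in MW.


Step 1: mdot = PI * dP / 1000 = 30.778 * 2420.7 / 1000 = 74.50430 kg/s
Step 2: P = mdot*(h_in - h_out)/1000 = 74.50430*(2562.3 - 2346.1)/1000 = 16.108 MW
P = 16.108 MW


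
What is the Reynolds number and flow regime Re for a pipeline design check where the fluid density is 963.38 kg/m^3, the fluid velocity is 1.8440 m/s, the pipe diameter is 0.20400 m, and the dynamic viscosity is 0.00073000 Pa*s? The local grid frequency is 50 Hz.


Step 1: Re = rho*vel*D/mu = 963.38*1.844*0.204/0.00073 = 4.9644e+05
Step 2: Re = 4.9644e+05 > 4000, so flow is turbulent.
Re = 4.9644e+05 (turbulent)


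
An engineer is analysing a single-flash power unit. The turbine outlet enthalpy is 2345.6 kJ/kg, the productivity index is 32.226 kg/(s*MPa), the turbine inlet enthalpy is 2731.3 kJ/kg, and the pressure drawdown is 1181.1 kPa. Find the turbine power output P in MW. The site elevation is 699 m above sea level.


Step 1: mdot = PI * dP / 1000 = 32.226 * 1181.1 / 1000 = 38.06213 kg/s
Step 2: P = mdot*(h_in - h_out)/1000 = 38.06213*(2731.3 - 2345.6)/1000 = 14.681 MW
P = 14.681 MW


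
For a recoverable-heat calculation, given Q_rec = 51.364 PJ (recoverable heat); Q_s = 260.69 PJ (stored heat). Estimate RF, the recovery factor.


RF = Q_rec / Q_s
RF = 51.364 / 260.69
RF = 0.19703


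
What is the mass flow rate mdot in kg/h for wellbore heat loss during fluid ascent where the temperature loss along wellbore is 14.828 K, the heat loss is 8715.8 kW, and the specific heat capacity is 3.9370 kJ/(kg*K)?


mdot = Q_loss / (cp * dT)
mdot = 8715.8 / (3.9370 * 14.828)
mdot = 149.2998 kg/s
Convert: 149.2998 kg/s * 3600.0 = 5.3748e+05 kg/h
mdot = 5.3748e+05 kg/h


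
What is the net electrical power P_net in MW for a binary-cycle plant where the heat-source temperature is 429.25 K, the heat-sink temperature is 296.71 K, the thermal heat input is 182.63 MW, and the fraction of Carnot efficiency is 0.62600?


Step 1: eta = (1 - Tc/Th)*f = (1 - 296.71/429.25)*0.626 = 0.1932907
Step 2: P_net = eta * Q_in = 0.1932907 * 182.63 = 35.301 MW
P_net = 35.301 MW


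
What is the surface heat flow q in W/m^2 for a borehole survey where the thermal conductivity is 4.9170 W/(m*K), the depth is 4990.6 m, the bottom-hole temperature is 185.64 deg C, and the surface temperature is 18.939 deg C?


Step 1: grad = (T_d - T_surf)/d * 1000 = (185.64 - 18.939)/4990.6 * 1000 = 33.40300 deg C/km
Step 2: q = k * grad / 1000 = 4.917 * 33.40300 / 1000 = 0.16424 W/m^2
q = 0.16424 W/m^2


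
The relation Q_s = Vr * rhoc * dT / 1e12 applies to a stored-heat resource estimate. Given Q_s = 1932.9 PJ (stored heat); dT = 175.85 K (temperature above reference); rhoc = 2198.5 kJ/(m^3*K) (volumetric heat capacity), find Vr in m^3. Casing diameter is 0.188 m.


Vr = Q_s * 1e12 / (rhoc * dT)
Vr = 1932.9 * 1e12 / (2198.5 * 175.85)
Vr = 4.9997e+09 m^3


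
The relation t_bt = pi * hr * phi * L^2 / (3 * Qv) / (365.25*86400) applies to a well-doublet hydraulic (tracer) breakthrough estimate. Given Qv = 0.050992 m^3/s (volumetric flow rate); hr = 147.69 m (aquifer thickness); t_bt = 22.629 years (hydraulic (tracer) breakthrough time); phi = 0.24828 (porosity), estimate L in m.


L = sqrt(t_bt*365.25*86400*3*Qv / (pi*hr*phi))
L = sqrt(22.629*365.25*86400*3*0.050992 / (pi*147.69*0.24828))
L = 973.81 m


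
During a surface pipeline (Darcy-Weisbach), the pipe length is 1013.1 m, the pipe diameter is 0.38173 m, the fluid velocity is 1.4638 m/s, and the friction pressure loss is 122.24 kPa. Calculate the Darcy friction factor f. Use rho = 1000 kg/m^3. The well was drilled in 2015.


f = dP*1000 / ((L/D)*(rho*vel^2/2))
f = 122.24*1000 / ((1013.1/0.38173)*(1000*1.4638^2/2))
f = 0.042992
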